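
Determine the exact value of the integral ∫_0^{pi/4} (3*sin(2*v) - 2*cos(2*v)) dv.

An antiderivative is F(v) = -sin(2*v) - 3*cos(2*v)/2.
Then F(pi/4) - F(0) = (-1) - (-3/2) = 1/2.

1/2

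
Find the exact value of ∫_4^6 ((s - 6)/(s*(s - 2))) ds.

log(27/32)

Factor the denominator: s**2 - 2*s = s(s - 2).
Partial fractions: (s - 6)/(s*(s - 2)) = 3/s - 2/(s - 2).
An antiderivative is F(s) = 3*log(s) - 2*log(s - 2).
Then F(6) - F(4) = (log(27/2)) - (log(16)) = log(27/32).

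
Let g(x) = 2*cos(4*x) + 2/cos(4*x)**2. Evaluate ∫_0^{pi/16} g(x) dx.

An antiderivative is F(x) = sin(4*x)/2 + tan(4*x)/2.
Then F(pi/16) - F(0) = (sqrt(2)/4 + 1/2) - (0) = sqrt(2)/4 + 1/2.

sqrt(2)/4 + 1/2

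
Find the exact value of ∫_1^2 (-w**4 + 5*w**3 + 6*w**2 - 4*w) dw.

411/20

By the power rule, an antiderivative is F(w) = -w**5/5 + 5*w**4/4 + 2*w**3 - 2*w**2.
Then F(2) - F(1) = (108/5) - (21/20) = 411/20.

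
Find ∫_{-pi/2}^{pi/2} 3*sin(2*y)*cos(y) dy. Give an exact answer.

0

Use the identity sin(2*y)cos(y) = [sin(3*y) + sin(y)]/2.
An antiderivative is F(y) = -3*cos(y)/2 - cos(3*y)/2.
Then F(pi/2) - F(-pi/2) = (0) - (0) = 0.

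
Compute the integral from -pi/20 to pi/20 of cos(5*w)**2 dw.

1/10 + pi/20

Use the identity cos^2(5*w) = (1 + cos(10*w))/2.
An antiderivative is F(w) = w/2 + sin(10*w)/20.
Then F(pi/20) - F(-pi/20) = (1/20 + pi/40) - (-pi/40 - 1/20) = 1/10 + pi/20.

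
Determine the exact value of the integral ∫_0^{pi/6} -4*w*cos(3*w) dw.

4/9 - 2*pi/9

Integrate by parts once (u = w, dv = -4*cos(3*w) dw).
An antiderivative is F(w) = -4*w*sin(3*w)/3 - 4*cos(3*w)/9.
Then F(pi/6) - F(0) = (-2*pi/9) - (-4/9) = 4/9 - 2*pi/9.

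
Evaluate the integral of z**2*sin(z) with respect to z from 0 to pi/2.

-2 + pi

Integrate by parts twice (u = z^2, dv = sin(z) dz).
An antiderivative is F(z) = -z**2*cos(z) + 2*z*sin(z) + 2*cos(z).
Then F(pi/2) - F(0) = (pi) - (2) = -2 + pi.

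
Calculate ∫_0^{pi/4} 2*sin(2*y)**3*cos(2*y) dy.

Let u = sin(2*y), so du = 2*cos(2*y) dy. When y = 0, u = 0; when y = pi/4, u = 1.
The integral becomes ∫ u**3 du from 0 to 1, with antiderivative u**4/4.
Back in y: F(y) = sin(2*y)**4/4.
Then F(pi/4) - F(0) = (1/4) - (0) = 1/4.

1/4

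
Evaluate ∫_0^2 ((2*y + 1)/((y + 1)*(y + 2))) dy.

log(8/3)

Factor the denominator: y**2 + 3*y + 2 = (y + 2)(y + 1).
Partial fractions: (2*y + 1)/((y + 1)*(y + 2)) = 3/(y + 2) - 1/(y + 1).
An antiderivative is F(y) = -log(y + 1) + 3*log(y + 2).
Then F(2) - F(0) = (log(64/3)) - (log(8)) = log(8/3).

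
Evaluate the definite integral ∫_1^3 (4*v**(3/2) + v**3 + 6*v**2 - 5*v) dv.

72*sqrt(3)/5 + 252/5

By the power rule, an antiderivative is F(v) = 8*v**(5/2)/5 + v**4/4 + 2*v**3 - 5*v**2/2.
Then F(3) - F(1) = (72*sqrt(3)/5 + 207/4) - (27/20) = 72*sqrt(3)/5 + 252/5.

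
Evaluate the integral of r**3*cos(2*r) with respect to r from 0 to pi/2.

3/4 - 3*pi**2/16

Integrate by parts 3 times (u = r^3, dv = cos(2*r) dr).
An antiderivative is F(r) = r**3*sin(2*r)/2 + 3*r**2*cos(2*r)/4 - 3*r*sin(2*r)/4 - 3*cos(2*r)/8.
Then F(pi/2) - F(0) = (3/8 - 3*pi**2/16) - (-3/8) = 3/4 - 3*pi**2/16.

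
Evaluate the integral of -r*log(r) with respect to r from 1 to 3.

Integrate by parts once (u = ln r, dv = -r dr).
An antiderivative is F(r) = -r**2*(2*log(r) - 1)/4.
Then F(3) - F(1) = (9/4 - 9*log(3)/2) - (1/4) = 2 - 9*log(3)/2.

2 - 9*log(3)/2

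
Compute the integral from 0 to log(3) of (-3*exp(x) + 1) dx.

-6 + log(3)

An antiderivative is F(x) = x - 3*exp(x).
Then F(log(3)) - F(0) = (-9 + log(3)) - (-3) = -6 + log(3).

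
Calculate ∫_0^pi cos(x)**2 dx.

Use the identity cos^2(x) = (1 + cos(2*x))/2.
An antiderivative is F(x) = x/2 + sin(2*x)/4.
Then F(pi) - F(0) = (pi/2) - (0) = pi/2.

pi/2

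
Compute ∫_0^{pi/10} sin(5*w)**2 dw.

pi/20

Use the identity sin^2(5*w) = (1 - cos(10*w))/2.
An antiderivative is F(w) = w/2 - sin(10*w)/20.
Then F(pi/10) - F(0) = (pi/20) - (0) = pi/20.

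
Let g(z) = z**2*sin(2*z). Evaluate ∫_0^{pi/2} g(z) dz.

Integrate by parts twice (u = z^2, dv = sin(2*z) dz).
An antiderivative is F(z) = -z**2*cos(2*z)/2 + z*sin(2*z)/2 + cos(2*z)/4.
Then F(pi/2) - F(0) = (-1/4 + pi**2/8) - (1/4) = -1/2 + pi**2/8.

-1/2 + pi**2/8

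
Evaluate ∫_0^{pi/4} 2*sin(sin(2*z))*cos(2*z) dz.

Let u = sin(2*z), so du = 2*cos(2*z) dz. When z = 0, u = 0; when z = pi/4, u = 1.
The integral becomes ∫ sin(u) du from 0 to 1, with antiderivative -cos(u).
Back in z: F(z) = -cos(sin(2*z)).
Then F(pi/4) - F(0) = (-cos(1)) - (-1) = 1 - cos(1).

1 - cos(1)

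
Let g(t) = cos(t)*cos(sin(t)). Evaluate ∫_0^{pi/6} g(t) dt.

Let u = sin(t), so du = cos(t) dt. When t = 0, u = 0; when t = pi/6, u = 1/2.
The integral becomes ∫ cos(u) du from 0 to 1/2, with antiderivative sin(u).
Back in t: F(t) = sin(sin(t)).
Then F(pi/6) - F(0) = (sin(1/2)) - (0) = sin(1/2).

sin(1/2)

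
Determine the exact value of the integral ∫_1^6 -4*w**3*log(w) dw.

Integrate by parts once (u = ln w, dv = -4*w**3 dw).
An antiderivative is F(w) = -w**4*(4*log(w) - 1)/4.
Then F(6) - F(1) = (-1296*log(3) - 1296*log(2) + 324) - (1/4) = -1296*log(3) - 1296*log(2) + 1295/4.

-1296*log(3) - 1296*log(2) + 1295/4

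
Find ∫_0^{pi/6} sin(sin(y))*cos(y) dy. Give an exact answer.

Let u = sin(y), so du = cos(y) dy. When y = 0, u = 0; when y = pi/6, u = 1/2.
The integral becomes ∫ sin(u) du from 0 to 1/2, with antiderivative -cos(u).
Back in y: F(y) = -cos(sin(y)).
Then F(pi/6) - F(0) = (-cos(1/2)) - (-1) = 1 - cos(1/2).

1 - cos(1/2)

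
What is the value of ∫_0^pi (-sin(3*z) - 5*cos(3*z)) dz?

An antiderivative is F(z) = -5*sin(3*z)/3 + cos(3*z)/3.
Then F(pi) - F(0) = (-1/3) - (1/3) = -2/3.

-2/3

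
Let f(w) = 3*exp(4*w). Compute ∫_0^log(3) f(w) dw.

60

Let u = exp(w), so du = exp(w) dw. When w = 0, u = 1; when w = log(3), u = 3.
The integral becomes 3·∫ u**3 du from 1 to 3, with antiderivative 3*u**4/4.
Back in w: F(w) = 3*exp(4*w)/4.
Then F(log(3)) - F(0) = (243/4) - (3/4) = 60.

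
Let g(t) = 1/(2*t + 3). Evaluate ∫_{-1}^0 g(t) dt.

log(3)/2

An antiderivative is F(t) = log(2*t + 3)/2.
Then F(0) - F(-1) = (log(3)/2) - (0) = log(3)/2.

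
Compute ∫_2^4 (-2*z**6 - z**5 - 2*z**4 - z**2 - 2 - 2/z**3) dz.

By the power rule, an antiderivative is F(z) = -2*z**7/7 - z**6/6 - 2*z**5/5 - z**3/3 - 2*z + z**(-2).
Then F(4) - F(2) = (-3249501/560) - (-27911/420) = -9636859/1680.

-9636859/1680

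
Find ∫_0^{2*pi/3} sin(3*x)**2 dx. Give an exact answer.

Use the identity sin^2(3*x) = (1 - cos(6*x))/2.
An antiderivative is F(x) = x/2 - sin(6*x)/12.
Then F(2*pi/3) - F(0) = (pi/3) - (0) = pi/3.

pi/3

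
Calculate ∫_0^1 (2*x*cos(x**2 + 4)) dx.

sin(5) - sin(4)

Let u = x**2 + 4, so du = 2*x dx. When x = 0, u = 4; when x = 1, u = 5.
The integral becomes ∫ cos(u) du from 4 to 5, with antiderivative sin(u).
Back in x: F(x) = sin(x**2 + 4).
Then F(1) - F(0) = (sin(5)) - (sin(4)) = sin(5) - sin(4).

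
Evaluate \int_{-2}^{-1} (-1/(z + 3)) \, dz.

An antiderivative is F(z) = -log(z + 3).
Then F(-1) - F(-2) = (-log(2)) - (0) = -log(2).

-log(2)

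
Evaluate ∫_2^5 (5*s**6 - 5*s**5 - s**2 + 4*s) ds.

By the power rule, an antiderivative is F(s) = 5*s**7/7 - 5*s**6/6 - s**3/3 + 2*s**2.
Then F(5) - F(2) = (599075/14) - (304/7) = 598467/14.

598467/14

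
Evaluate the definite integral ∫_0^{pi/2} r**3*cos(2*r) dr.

Integrate by parts 3 times (u = r^3, dv = cos(2*r) dr).
An antiderivative is F(r) = r**3*sin(2*r)/2 + 3*r**2*cos(2*r)/4 - 3*r*sin(2*r)/4 - 3*cos(2*r)/8.
Then F(pi/2) - F(0) = (3/8 - 3*pi**2/16) - (-3/8) = 3/4 - 3*pi**2/16.

3/4 - 3*pi**2/16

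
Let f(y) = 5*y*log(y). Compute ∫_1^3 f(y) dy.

Integrate by parts once (u = ln y, dv = 5*y dy).
An antiderivative is F(y) = 5*y**2*(2*log(y) - 1)/4.
Then F(3) - F(1) = (-45/4 + 45*log(3)/2) - (-5/4) = -10 + 45*log(3)/2.

-10 + 45*log(3)/2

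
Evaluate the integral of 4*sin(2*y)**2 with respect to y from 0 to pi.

Use the identity sin^2(2*y) = (1 - cos(4*y))/2.
An antiderivative is F(y) = 2*y - sin(4*y)/2.
Then F(pi) - F(0) = (2*pi) - (0) = 2*pi.

2*pi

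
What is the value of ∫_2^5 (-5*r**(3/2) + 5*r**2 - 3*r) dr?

-50*sqrt(5) + 8*sqrt(2) + 327/2

By the power rule, an antiderivative is F(r) = -2*r**(5/2) + 5*r**3/3 - 3*r**2/2.
Then F(5) - F(2) = (1025/6 - 50*sqrt(5)) - (22/3 - 8*sqrt(2)) = -50*sqrt(5) + 8*sqrt(2) + 327/2.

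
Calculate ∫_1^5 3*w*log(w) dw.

Integrate by parts once (u = ln w, dv = 3*w dw).
An antiderivative is F(w) = 3*w**2*(2*log(w) - 1)/4.
Then F(5) - F(1) = (-75/4 + 75*log(5)/2) - (-3/4) = -18 + 75*log(5)/2.

-18 + 75*log(5)/2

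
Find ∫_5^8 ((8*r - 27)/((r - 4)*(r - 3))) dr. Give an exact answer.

Factor the denominator: r**2 - 7*r + 12 = (r - 3)(r - 4).
Partial fractions: (8*r - 27)/((r - 4)*(r - 3)) = 3/(r - 3) + 5/(r - 4).
An antiderivative is F(r) = 5*log(r - 4) + 3*log(r - 3).
Then F(8) - F(5) = (3*log(5) + 10*log(2)) - (log(8)) = 3*log(5) + 7*log(2).

3*log(5) + 7*log(2)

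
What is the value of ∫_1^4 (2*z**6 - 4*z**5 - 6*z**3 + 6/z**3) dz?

175971/112

By the power rule, an antiderivative is F(z) = 2*z**7/7 - 2*z**6/3 - 3*z**4/2 - 3/z**2.
Then F(4) - F(1) = (526273/336) - (-205/42) = 175971/112.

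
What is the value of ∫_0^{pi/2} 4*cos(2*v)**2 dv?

Use the identity cos^2(2*v) = (1 + cos(4*v))/2.
An antiderivative is F(v) = 2*v + sin(4*v)/2.
Then F(pi/2) - F(0) = (pi) - (0) = pi.

pi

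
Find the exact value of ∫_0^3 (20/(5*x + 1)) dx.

Let u = 5*x + 1, so du = 5 dx. When x = 0, u = 1; when x = 3, u = 16.
The integral becomes 4·∫ 1/u du from 1 to 16, with antiderivative 4*log(u).
Back in x: F(x) = 4*log(5*x + 1).
Then F(3) - F(0) = (16*log(2)) - (0) = 16*log(2).

16*log(2)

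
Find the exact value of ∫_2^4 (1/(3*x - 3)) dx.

An antiderivative is F(x) = log(3*x - 3)/3.
Then F(4) - F(2) = (2*log(3)/3) - (log(3)/3) = log(3)/3.

log(3)/3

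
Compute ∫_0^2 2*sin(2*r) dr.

1 - cos(4)

Let u = 2*r, so du = 2 dr. When r = 0, u = 0; when r = 2, u = 4.
The integral becomes ∫ sin(u) du from 0 to 4, with antiderivative -cos(u).
Back in r: F(r) = -cos(2*r).
Then F(2) - F(0) = (-cos(4)) - (-1) = 1 - cos(4).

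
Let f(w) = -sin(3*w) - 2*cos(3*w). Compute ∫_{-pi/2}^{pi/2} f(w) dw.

4/3

An antiderivative is F(w) = -2*sin(3*w)/3 + cos(3*w)/3.
Then F(pi/2) - F(-pi/2) = (2/3) - (-2/3) = 4/3.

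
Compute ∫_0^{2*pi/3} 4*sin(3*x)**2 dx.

Use the identity sin^2(3*x) = (1 - cos(6*x))/2.
An antiderivative is F(x) = 2*x - sin(6*x)/3.
Then F(2*pi/3) - F(0) = (4*pi/3) - (0) = 4*pi/3.

4*pi/3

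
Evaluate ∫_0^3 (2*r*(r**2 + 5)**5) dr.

2504637/2

Let u = r**2 + 5, so du = 2*r dr. When r = 0, u = 5; when r = 3, u = 14.
The integral becomes ∫ u**5 du from 5 to 14, with antiderivative u**6/6.
Back in r: F(r) = (r**2 + 5)**6/6.
Then F(3) - F(0) = (3764768/3) - (15625/6) = 2504637/2.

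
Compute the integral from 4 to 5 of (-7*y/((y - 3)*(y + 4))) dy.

Factor the denominator: y**2 + y - 12 = (y + 4)(y - 3).
Partial fractions: -7*y/((y - 3)*(y + 4)) = -4/(y + 4) - 3/(y - 3).
An antiderivative is F(y) = -3*log(y - 3) - 4*log(y + 4).
Then F(5) - F(4) = (-8*log(3) - 3*log(2)) - (-12*log(2)) = -8*log(3) + 9*log(2).

-8*log(3) + 9*log(2)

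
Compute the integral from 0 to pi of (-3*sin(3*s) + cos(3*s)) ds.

-2

An antiderivative is F(s) = sin(3*s)/3 + cos(3*s).
Then F(pi) - F(0) = (-1) - (1) = -2.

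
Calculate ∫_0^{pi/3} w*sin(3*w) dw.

Integrate by parts once (u = w, dv = sin(3*w) dw).
An antiderivative is F(w) = -w*cos(3*w)/3 + sin(3*w)/9.
Then F(pi/3) - F(0) = (pi/9) - (0) = pi/9.

pi/9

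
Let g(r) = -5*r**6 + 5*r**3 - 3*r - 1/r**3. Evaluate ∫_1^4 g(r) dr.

By the power rule, an antiderivative is F(r) = -5*r**7/7 + 5*r**4/4 - 3*r**2/2 + 1/(2*r**2).
Then F(4) - F(1) = (-2555129/224) - (-13/28) = -2555025/224.

-2555025/224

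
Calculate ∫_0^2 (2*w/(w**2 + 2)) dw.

log(3)

Let u = w**2 + 2, so du = 2*w dw. When w = 0, u = 2; when w = 2, u = 6.
The integral becomes ∫ 1/u du from 2 to 6, with antiderivative log(u).
Back in w: F(w) = log(w**2 + 2).
Then F(2) - F(0) = (log(6)) - (log(2)) = log(3).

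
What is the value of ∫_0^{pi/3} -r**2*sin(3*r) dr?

4/27 - pi**2/27

Integrate by parts twice (u = r^2, dv = -sin(3*r) dr).
An antiderivative is F(r) = r**2*cos(3*r)/3 - 2*r*sin(3*r)/9 - 2*cos(3*r)/27.
Then F(pi/3) - F(0) = (2/27 - pi**2/27) - (-2/27) = 4/27 - pi**2/27.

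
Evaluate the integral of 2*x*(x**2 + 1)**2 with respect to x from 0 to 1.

7/3

Let u = x**2 + 1, so du = 2*x dx. When x = 0, u = 1; when x = 1, u = 2.
The integral becomes ∫ u**2 du from 1 to 2, with antiderivative u**3/3.
Back in x: F(x) = (x**2 + 1)**3/3.
Then F(1) - F(0) = (8/3) - (1/3) = 7/3.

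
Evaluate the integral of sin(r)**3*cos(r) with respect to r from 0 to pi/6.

1/64

Let u = sin(r), so du = cos(r) dr. When r = 0, u = 0; when r = pi/6, u = 1/2.
The integral becomes ∫ u**3 du from 0 to 1/2, with antiderivative u**4/4.
Back in r: F(r) = sin(r)**4/4.
Then F(pi/6) - F(0) = (1/64) - (0) = 1/64.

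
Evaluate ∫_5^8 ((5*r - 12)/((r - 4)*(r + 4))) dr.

-4*log(3) + 10*log(2)

Factor the denominator: r**2 - 16 = (r + 4)(r - 4).
Partial fractions: (5*r - 12)/((r - 4)*(r + 4)) = 4/(r + 4) + 1/(r - 4).
An antiderivative is F(r) = log(r - 4) + 4*log(r + 4).
Then F(8) - F(5) = (4*log(3) + 10*log(2)) - (8*log(3)) = -4*log(3) + 10*log(2).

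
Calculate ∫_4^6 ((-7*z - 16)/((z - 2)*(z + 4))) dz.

Factor the denominator: z**2 + 2*z - 8 = (z + 4)(z - 2).
Partial fractions: (-7*z - 16)/((z - 2)*(z + 4)) = -2/(z + 4) - 5/(z - 2).
An antiderivative is F(z) = -5*log(z - 2) - 2*log(z + 4).
Then F(6) - F(4) = (-12*log(2) - 2*log(5)) - (-11*log(2)) = -log(50).

-log(50)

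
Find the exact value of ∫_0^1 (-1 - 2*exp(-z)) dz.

An antiderivative is F(z) = -z + 2*exp(-z).
Then F(1) - F(0) = (-1 + 2*exp(-1)) - (2) = -3 + 2*exp(-1).

-3 + 2*exp(-1)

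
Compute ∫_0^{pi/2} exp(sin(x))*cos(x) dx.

Let u = sin(x), so du = cos(x) dx. When x = 0, u = 0; when x = pi/2, u = 1.
The integral becomes ∫ exp(u) du from 0 to 1, with antiderivative exp(u).
Back in x: F(x) = exp(sin(x)).
Then F(pi/2) - F(0) = (E) - (1) = -1 + E.

-1 + E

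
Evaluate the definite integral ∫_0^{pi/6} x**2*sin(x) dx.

-2 - sqrt(3)*pi**2/72 + pi/6 + sqrt(3)

Integrate by parts twice (u = x^2, dv = sin(x) dx).
An antiderivative is F(x) = -x**2*cos(x) + 2*x*sin(x) + 2*cos(x).
Then F(pi/6) - F(0) = (-sqrt(3)*pi**2/72 + pi/6 + sqrt(3)) - (2) = -2 - sqrt(3)*pi**2/72 + pi/6 + sqrt(3).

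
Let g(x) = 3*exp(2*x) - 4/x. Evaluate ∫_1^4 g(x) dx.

An antiderivative is F(x) = 3*exp(2*x)/2 - 4*log(x).
Then F(4) - F(1) = (-8*log(2) + 3*exp(8)/2) - (3*exp(2)/2) = -3*exp(2)/2 - 8*log(2) + 3*exp(8)/2.

-3*exp(2)/2 - 8*log(2) + 3*exp(8)/2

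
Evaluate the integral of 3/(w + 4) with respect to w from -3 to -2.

log(8)

An antiderivative is F(w) = 3*log(w + 4).
Then F(-2) - F(-3) = (log(8)) - (0) = log(8).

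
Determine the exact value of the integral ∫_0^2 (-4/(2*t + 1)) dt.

An antiderivative is F(t) = -2*log(2*t + 1).
Then F(2) - F(0) = (-log(25)) - (0) = -log(25).

-log(25)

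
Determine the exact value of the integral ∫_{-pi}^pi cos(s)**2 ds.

Use the identity cos^2(s) = (1 + cos(2*s))/2.
An antiderivative is F(s) = s/2 + sin(2*s)/4.
Then F(pi) - F(-pi) = (pi/2) - (-pi/2) = pi.

pi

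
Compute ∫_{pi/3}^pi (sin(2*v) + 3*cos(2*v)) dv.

An antiderivative is F(v) = 3*sin(2*v)/2 - cos(2*v)/2.
Then F(pi) - F(pi/3) = (-1/2) - (1/4 + 3*sqrt(3)/4) = -3*sqrt(3)/4 - 3/4.

-3*sqrt(3)/4 - 3/4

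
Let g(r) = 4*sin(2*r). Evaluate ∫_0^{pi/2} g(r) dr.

An antiderivative is F(r) = -2*cos(2*r).
Then F(pi/2) - F(0) = (2) - (-2) = 4.

4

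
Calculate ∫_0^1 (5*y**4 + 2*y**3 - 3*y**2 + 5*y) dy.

By the power rule, an antiderivative is F(y) = y**5 + y**4/2 - y**3 + 5*y**2/2.
Then F(1) - F(0) = (3) - (0) = 3.

3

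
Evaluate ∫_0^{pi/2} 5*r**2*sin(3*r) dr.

-5*pi/9 - 10/27

Integrate by parts twice (u = r^2, dv = 5*sin(3*r) dr).
An antiderivative is F(r) = -5*r**2*cos(3*r)/3 + 10*r*sin(3*r)/9 + 10*cos(3*r)/27.
Then F(pi/2) - F(0) = (-5*pi/9) - (10/27) = -5*pi/9 - 10/27.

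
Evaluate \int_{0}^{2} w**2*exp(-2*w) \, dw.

Integrate by parts twice (u = w^2, dv = exp(-2*w) dw).
An antiderivative is F(w) = (-2*w**2 - 2*w - 1)*exp(-2*w)/4.
Then F(2) - F(0) = (-13*exp(-4)/4) - (-1/4) = (-13 + exp(4))*exp(-4)/4.

(-13 + exp(4))*exp(-4)/4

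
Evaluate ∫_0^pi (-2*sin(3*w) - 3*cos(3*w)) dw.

An antiderivative is F(w) = -sin(3*w) + 2*cos(3*w)/3.
Then F(pi) - F(0) = (-2/3) - (2/3) = -4/3.

-4/3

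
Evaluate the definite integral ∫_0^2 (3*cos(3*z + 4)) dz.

sin(10) - sin(4)

Let u = 3*z + 4, so du = 3 dz. When z = 0, u = 4; when z = 2, u = 10.
The integral becomes ∫ cos(u) du from 4 to 10, with antiderivative sin(u).
Back in z: F(z) = sin(3*z + 4).
Then F(2) - F(0) = (sin(10)) - (sin(4)) = sin(10) - sin(4).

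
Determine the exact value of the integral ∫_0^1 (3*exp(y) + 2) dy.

-1 + 3*E

An antiderivative is F(y) = 2*y + 3*exp(y).
Then F(1) - F(0) = (2 + 3*E) - (3) = -1 + 3*E.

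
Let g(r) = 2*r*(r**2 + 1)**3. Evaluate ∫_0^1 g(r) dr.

Let u = r**2 + 1, so du = 2*r dr. When r = 0, u = 1; when r = 1, u = 2.
The integral becomes ∫ u**3 du from 1 to 2, with antiderivative u**4/4.
Back in r: F(r) = (r**2 + 1)**4/4.
Then F(1) - F(0) = (4) - (1/4) = 15/4.

15/4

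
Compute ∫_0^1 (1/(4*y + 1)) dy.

log(5)/4

An antiderivative is F(y) = log(4*y + 1)/4.
Then F(1) - F(0) = (log(5)/4) - (0) = log(5)/4.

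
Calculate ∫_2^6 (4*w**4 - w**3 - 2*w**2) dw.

By the power rule, an antiderivative is F(w) = 4*w**5/5 - w**4/4 - 2*w**3/3.
Then F(6) - F(2) = (28764/5) - (244/15) = 86048/15.

86048/15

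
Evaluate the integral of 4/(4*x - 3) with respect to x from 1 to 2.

log(5)

An antiderivative is F(x) = log(4*x - 3).
Then F(2) - F(1) = (log(5)) - (0) = log(5).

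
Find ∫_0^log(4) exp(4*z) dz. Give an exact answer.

255/4

Let u = exp(z), so du = exp(z) dz. When z = 0, u = 1; when z = log(4), u = 4.
The integral becomes ∫ u**3 du from 1 to 4, with antiderivative u**4/4.
Back in z: F(z) = exp(4*z)/4.
Then F(log(4)) - F(0) = (64) - (1/4) = 255/4.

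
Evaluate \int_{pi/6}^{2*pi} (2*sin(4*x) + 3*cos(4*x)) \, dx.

-3/4 - 3*sqrt(3)/8

An antiderivative is F(x) = 3*sin(4*x)/4 - cos(4*x)/2.
Then F(2*pi) - F(pi/6) = (-1/2) - (1/4 + 3*sqrt(3)/8) = -3/4 - 3*sqrt(3)/8.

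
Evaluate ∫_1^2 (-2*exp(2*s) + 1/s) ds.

An antiderivative is F(s) = -exp(2*s) + log(s).
Then F(2) - F(1) = (-exp(4) + log(2)) - (-exp(2)) = -exp(4) + log(2) + exp(2).

-exp(4) + log(2) + exp(2)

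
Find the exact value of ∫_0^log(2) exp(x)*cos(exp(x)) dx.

-sin(1) + sin(2)

Let u = exp(x), so du = exp(x) dx. When x = 0, u = 1; when x = log(2), u = 2.
The integral becomes ∫ cos(u) du from 1 to 2, with antiderivative sin(u).
Back in x: F(x) = sin(exp(x)).
Then F(log(2)) - F(0) = (sin(2)) - (sin(1)) = -sin(1) + sin(2).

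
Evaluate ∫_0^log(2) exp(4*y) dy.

15/4

Let u = exp(y), so du = exp(y) dy. When y = 0, u = 1; when y = log(2), u = 2.
The integral becomes ∫ u**3 du from 1 to 2, with antiderivative u**4/4.
Back in y: F(y) = exp(4*y)/4.
Then F(log(2)) - F(0) = (4) - (1/4) = 15/4.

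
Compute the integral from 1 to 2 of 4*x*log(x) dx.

Integrate by parts once (u = ln x, dv = 4*x dx).
An antiderivative is F(x) = x**2*(2*log(x) - 1).
Then F(2) - F(1) = (-4 + 8*log(2)) - (-1) = -3 + 8*log(2).

-3 + 8*log(2)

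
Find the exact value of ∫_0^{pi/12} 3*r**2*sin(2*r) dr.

Integrate by parts twice (u = r^2, dv = 3*sin(2*r) dr).
An antiderivative is F(r) = -3*r**2*cos(2*r)/2 + 3*r*sin(2*r)/2 + 3*cos(2*r)/4.
Then F(pi/12) - F(0) = (-sqrt(3)*pi**2/192 + pi/16 + 3*sqrt(3)/8) - (3/4) = -3/4 - sqrt(3)*pi**2/192 + pi/16 + 3*sqrt(3)/8.

-3/4 - sqrt(3)*pi**2/192 + pi/16 + 3*sqrt(3)/8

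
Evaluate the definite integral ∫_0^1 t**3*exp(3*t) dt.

2/27 + 4*exp(3)/27

Integrate by parts 3 times (u = t^3, dv = exp(3*t) dt).
An antiderivative is F(t) = (9*t**3 - 9*t**2 + 6*t - 2)*exp(3*t)/27.
Then F(1) - F(0) = (4*exp(3)/27) - (-2/27) = 2/27 + 4*exp(3)/27.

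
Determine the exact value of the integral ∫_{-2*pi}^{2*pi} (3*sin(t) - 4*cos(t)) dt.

An antiderivative is F(t) = -4*sin(t) - 3*cos(t).
Then F(2*pi) - F(-2*pi) = (-3) - (-3) = 0.

0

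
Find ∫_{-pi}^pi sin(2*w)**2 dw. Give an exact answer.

pi

Use the identity sin^2(2*w) = (1 - cos(4*w))/2.
An antiderivative is F(w) = w/2 - sin(4*w)/8.
Then F(pi) - F(-pi) = (pi/2) - (-pi/2) = pi.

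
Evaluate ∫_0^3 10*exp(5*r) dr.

Let u = 5*r, so du = 5 dr. When r = 0, u = 0; when r = 3, u = 15.
The integral becomes 2·∫ exp(u) du from 0 to 15, with antiderivative 2*exp(u).
Back in r: F(r) = 2*exp(5*r).
Then F(3) - F(0) = (2*exp(15)) - (2) = -2 + 2*exp(15).

-2 + 2*exp(15)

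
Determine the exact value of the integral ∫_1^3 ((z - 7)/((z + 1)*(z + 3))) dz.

-9*log(2) + 5*log(3)

Factor the denominator: z**2 + 4*z + 3 = (z + 3)(z + 1).
Partial fractions: (z - 7)/((z + 1)*(z + 3)) = 5/(z + 3) - 4/(z + 1).
An antiderivative is F(z) = -4*log(z + 1) + 5*log(z + 3).
Then F(3) - F(1) = (-3*log(2) + 5*log(3)) - (log(64)) = -9*log(2) + 5*log(3).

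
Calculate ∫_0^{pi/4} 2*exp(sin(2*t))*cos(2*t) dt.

Let u = sin(2*t), so du = 2*cos(2*t) dt. When t = 0, u = 0; when t = pi/4, u = 1.
The integral becomes ∫ exp(u) du from 0 to 1, with antiderivative exp(u).
Back in t: F(t) = exp(sin(2*t)).
Then F(pi/4) - F(0) = (E) - (1) = -1 + E.

-1 + E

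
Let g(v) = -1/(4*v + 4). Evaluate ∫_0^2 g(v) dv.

-log(3)/4

An antiderivative is F(v) = -log(4*v + 4)/4.
Then F(2) - F(0) = (-log(12)/4) - (-log(2)/2) = -log(3)/4.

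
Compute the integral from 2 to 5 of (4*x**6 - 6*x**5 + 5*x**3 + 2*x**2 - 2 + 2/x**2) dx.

4177959/140

By the power rule, an antiderivative is F(x) = 4*x**7/7 - x**6 + 5*x**4/4 + 2*x**3/3 - 2*x - 2/x.
Then F(5) - F(2) = (12546257/420) - (619/21) = 4177959/140.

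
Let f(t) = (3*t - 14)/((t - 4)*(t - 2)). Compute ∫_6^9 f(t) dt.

Factor the denominator: t**2 - 6*t + 8 = (t - 2)(t - 4).
Partial fractions: (3*t - 14)/((t - 4)*(t - 2)) = 4/(t - 2) - 1/(t - 4).
An antiderivative is F(t) = -log(t - 4) + 4*log(t - 2).
Then F(9) - F(6) = (-log(5) + 4*log(7)) - (7*log(2)) = -7*log(2) - log(5) + 4*log(7).

-7*log(2) - log(5) + 4*log(7)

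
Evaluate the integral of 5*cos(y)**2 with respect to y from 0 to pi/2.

Use the identity cos^2(y) = (1 + cos(2*y))/2.
An antiderivative is F(y) = 5*y/2 + 5*sin(2*y)/4.
Then F(pi/2) - F(0) = (5*pi/4) - (0) = 5*pi/4.

5*pi/4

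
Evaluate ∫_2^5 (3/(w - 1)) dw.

An antiderivative is F(w) = 3*log(w - 1).
Then F(5) - F(2) = (log(64)) - (0) = log(64).

log(64)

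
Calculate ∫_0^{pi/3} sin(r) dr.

An antiderivative is F(r) = -cos(r).
Then F(pi/3) - F(0) = (-1/2) - (-1) = 1/2.

1/2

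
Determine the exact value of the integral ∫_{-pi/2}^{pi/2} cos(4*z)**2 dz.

pi/2

Use the identity cos^2(4*z) = (1 + cos(8*z))/2.
An antiderivative is F(z) = z/2 + sin(8*z)/16.
Then F(pi/2) - F(-pi/2) = (pi/4) - (-pi/4) = pi/2.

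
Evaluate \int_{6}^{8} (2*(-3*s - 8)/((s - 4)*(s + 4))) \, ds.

Factor the denominator: s**2 - 16 = (s + 4)(s - 4).
Partial fractions: 2*(-3*s - 8)/((s - 4)*(s + 4)) = -1/(s + 4) - 5/(s - 4).
An antiderivative is F(s) = -5*log(s - 4) - log(s + 4).
Then F(8) - F(6) = (-12*log(2) - log(3)) - (-6*log(2) - log(5)) = -6*log(2) - log(3) + log(5).

-6*log(2) - log(3) + log(5)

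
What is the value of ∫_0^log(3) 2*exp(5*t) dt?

Let u = exp(t), so du = exp(t) dt. When t = 0, u = 1; when t = log(3), u = 3.
The integral becomes 2·∫ u**4 du from 1 to 3, with antiderivative 2*u**5/5.
Back in t: F(t) = 2*exp(5*t)/5.
Then F(log(3)) - F(0) = (486/5) - (2/5) = 484/5.

484/5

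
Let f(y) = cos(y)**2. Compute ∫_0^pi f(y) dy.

Use the identity cos^2(y) = (1 + cos(2*y))/2.
An antiderivative is F(y) = y/2 + sin(2*y)/4.
Then F(pi) - F(0) = (pi/2) - (0) = pi/2.

pi/2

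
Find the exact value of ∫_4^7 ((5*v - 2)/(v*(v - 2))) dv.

-6*log(2) + log(7) + 4*log(5)

Factor the denominator: v**2 - 2*v = v(v - 2).
Partial fractions: (5*v - 2)/(v*(v - 2)) = 1/v + 4/(v - 2).
An antiderivative is F(v) = log(v) + 4*log(v - 2).
Then F(7) - F(4) = (log(7) + 4*log(5)) - (log(64)) = -6*log(2) + log(7) + 4*log(5).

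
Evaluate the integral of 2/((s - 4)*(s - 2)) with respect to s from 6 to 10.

log(3/2)

Factor the denominator: s**2 - 6*s + 8 = (s - 2)(s - 4).
Partial fractions: 2/((s - 4)*(s - 2)) = -1/(s - 2) + 1/(s - 4).
An antiderivative is F(s) = log(s - 4) - log(s - 2).
Then F(10) - F(6) = (log(3/4)) - (-log(2)) = log(3/2).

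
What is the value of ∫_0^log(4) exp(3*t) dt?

Let u = exp(t), so du = exp(t) dt. When t = 0, u = 1; when t = log(4), u = 4.
The integral becomes ∫ u**2 du from 1 to 4, with antiderivative u**3/3.
Back in t: F(t) = exp(3*t)/3.
Then F(log(4)) - F(0) = (64/3) - (1/3) = 21.

21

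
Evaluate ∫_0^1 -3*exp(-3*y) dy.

An antiderivative is F(y) = exp(-3*y).
Then F(1) - F(0) = (exp(-3)) - (1) = -1 + exp(-3).

-1 + exp(-3)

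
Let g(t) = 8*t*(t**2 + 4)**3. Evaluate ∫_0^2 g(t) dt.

Let u = t**2 + 4, so du = 2*t dt. When t = 0, u = 4; when t = 2, u = 8.
The integral becomes 4·∫ u**3 du from 4 to 8, with antiderivative u**4.
Back in t: F(t) = (t**2 + 4)**4.
Then F(2) - F(0) = (4096) - (256) = 3840.

3840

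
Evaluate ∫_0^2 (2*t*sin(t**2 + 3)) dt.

Let u = t**2 + 3, so du = 2*t dt. When t = 0, u = 3; when t = 2, u = 7.
The integral becomes ∫ sin(u) du from 3 to 7, with antiderivative -cos(u).
Back in t: F(t) = -cos(t**2 + 3).
Then F(2) - F(0) = (-cos(7)) - (-cos(3)) = cos(3) - cos(7).

cos(3) - cos(7)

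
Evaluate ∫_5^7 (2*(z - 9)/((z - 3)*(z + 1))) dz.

-5*log(3) + 7*log(2)

Factor the denominator: z**2 - 2*z - 3 = (z + 1)(z - 3).
Partial fractions: 2*(z - 9)/((z - 3)*(z + 1)) = 5/(z + 1) - 3/(z - 3).
An antiderivative is F(z) = -3*log(z - 3) + 5*log(z + 1).
Then F(7) - F(5) = (9*log(2)) - (2*log(2) + 5*log(3)) = -5*log(3) + 7*log(2).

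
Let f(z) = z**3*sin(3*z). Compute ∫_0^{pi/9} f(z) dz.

Integrate by parts 3 times (u = z^3, dv = sin(3*z) dz).
An antiderivative is F(z) = -z**3*cos(3*z)/3 + z**2*sin(3*z)/3 + 2*z*cos(3*z)/9 - 2*sin(3*z)/27.
Then F(pi/9) - F(0) = (-sqrt(3)/27 - pi**3/4374 + sqrt(3)*pi**2/486 + pi/81) - (0) = -sqrt(3)/27 - pi**3/4374 + sqrt(3)*pi**2/486 + pi/81.

-sqrt(3)/27 - pi**3/4374 + sqrt(3)*pi**2/486 + pi/81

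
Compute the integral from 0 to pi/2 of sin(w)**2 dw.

Use the identity sin^2(w) = (1 - cos(2*w))/2.
An antiderivative is F(w) = w/2 - sin(2*w)/4.
Then F(pi/2) - F(0) = (pi/4) - (0) = pi/4.

pi/4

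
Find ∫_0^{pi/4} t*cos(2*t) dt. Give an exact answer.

-1/4 + pi/8

Integrate by parts once (u = t, dv = cos(2*t) dt).
An antiderivative is F(t) = t*sin(2*t)/2 + cos(2*t)/4.
Then F(pi/4) - F(0) = (pi/8) - (1/4) = -1/4 + pi/8.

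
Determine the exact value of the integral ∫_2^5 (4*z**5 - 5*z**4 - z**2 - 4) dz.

7230

By the power rule, an antiderivative is F(z) = 2*z**6/3 - z**5 - z**3/3 - 4*z.
Then F(5) - F(2) = (7230) - (0) = 7230.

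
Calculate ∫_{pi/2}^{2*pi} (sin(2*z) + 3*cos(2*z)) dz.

An antiderivative is F(z) = 3*sin(2*z)/2 - cos(2*z)/2.
Then F(2*pi) - F(pi/2) = (-1/2) - (1/2) = -1.

-1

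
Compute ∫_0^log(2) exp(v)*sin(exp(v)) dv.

-cos(2) + cos(1)

Let u = exp(v), so du = exp(v) dv. When v = 0, u = 1; when v = log(2), u = 2.
The integral becomes ∫ sin(u) du from 1 to 2, with antiderivative -cos(u).
Back in v: F(v) = -cos(exp(v)).
Then F(log(2)) - F(0) = (-cos(2)) - (-cos(1)) = -cos(2) + cos(1).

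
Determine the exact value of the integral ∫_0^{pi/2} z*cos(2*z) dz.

-1/2

Integrate by parts once (u = z, dv = cos(2*z) dz).
An antiderivative is F(z) = z*sin(2*z)/2 + cos(2*z)/4.
Then F(pi/2) - F(0) = (-1/4) - (1/4) = -1/2.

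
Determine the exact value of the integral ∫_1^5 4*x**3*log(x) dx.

Integrate by parts once (u = ln x, dv = 4*x**3 dx).
An antiderivative is F(x) = x**4*(4*log(x) - 1)/4.
Then F(5) - F(1) = (-625/4 + 625*log(5)) - (-1/4) = -156 + 625*log(5).

-156 + 625*log(5)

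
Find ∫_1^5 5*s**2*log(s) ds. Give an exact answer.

-620/9 + 625*log(5)/3

Integrate by parts once (u = ln s, dv = 5*s**2 ds).
An antiderivative is F(s) = 5*s**3*(3*log(s) - 1)/9.
Then F(5) - F(1) = (-625/9 + 625*log(5)/3) - (-5/9) = -620/9 + 625*log(5)/3.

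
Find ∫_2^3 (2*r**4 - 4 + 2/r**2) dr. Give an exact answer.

By the power rule, an antiderivative is F(r) = 2*r**5/5 - 4*r - 2/r.
Then F(3) - F(2) = (1268/15) - (19/5) = 1211/15.

1211/15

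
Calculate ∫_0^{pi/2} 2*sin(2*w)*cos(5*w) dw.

-4/21

Use the identity sin(2*w)cos(5*w) = [sin(7*w) + sin(-3*w)]/2.
An antiderivative is F(w) = cos(3*w)/3 - cos(7*w)/7.
Then F(pi/2) - F(0) = (0) - (4/21) = -4/21.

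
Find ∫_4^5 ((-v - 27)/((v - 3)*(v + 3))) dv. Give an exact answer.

-4*log(7) + 7*log(2)

Factor the denominator: v**2 - 9 = (v + 3)(v - 3).
Partial fractions: (-v - 27)/((v - 3)*(v + 3)) = 4/(v + 3) - 5/(v - 3).
An antiderivative is F(v) = -5*log(v - 3) + 4*log(v + 3).
Then F(5) - F(4) = (7*log(2)) - (4*log(7)) = -4*log(7) + 7*log(2).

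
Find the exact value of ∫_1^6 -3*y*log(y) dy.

Integrate by parts once (u = ln y, dv = -3*y dy).
An antiderivative is F(y) = -3*y**2*(2*log(y) - 1)/4.
Then F(6) - F(1) = (-54*log(3) - 54*log(2) + 27) - (3/4) = -54*log(3) - 54*log(2) + 105/4.

-54*log(3) - 54*log(2) + 105/4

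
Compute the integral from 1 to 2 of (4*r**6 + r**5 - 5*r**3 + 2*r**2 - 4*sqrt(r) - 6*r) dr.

5263/84 - 16*sqrt(2)/3

By the power rule, an antiderivative is F(r) = 4*r**7/7 + r**6/6 - 5*r**4/4 - 8*r**(3/2)/3 + 2*r**3/3 - 3*r**2.
Then F(2) - F(1) = (400/7 - 16*sqrt(2)/3) - (-463/84) = 5263/84 - 16*sqrt(2)/3.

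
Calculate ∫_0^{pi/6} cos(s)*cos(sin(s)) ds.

sin(1/2)

Let u = sin(s), so du = cos(s) ds. When s = 0, u = 0; when s = pi/6, u = 1/2.
The integral becomes ∫ cos(u) du from 0 to 1/2, with antiderivative sin(u).
Back in s: F(s) = sin(sin(s)).
Then F(pi/6) - F(0) = (sin(1/2)) - (0) = sin(1/2).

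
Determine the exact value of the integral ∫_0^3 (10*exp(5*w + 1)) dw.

Let u = 5*w + 1, so du = 5 dw. When w = 0, u = 1; when w = 3, u = 16.
The integral becomes 2·∫ exp(u) du from 1 to 16, with antiderivative 2*exp(u).
Back in w: F(w) = 2*exp(5*w + 1).
Then F(3) - F(0) = (2*exp(16)) - (2*exp(1)) = -2*exp(1)*(1 - exp(15)).

-2*exp(1)*(1 - exp(15))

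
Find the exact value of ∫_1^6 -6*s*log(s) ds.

-108*log(3) - 108*log(2) + 105/2

Integrate by parts once (u = ln s, dv = -6*s ds).
An antiderivative is F(s) = -3*s**2*(2*log(s) - 1)/2.
Then F(6) - F(1) = (-108*log(3) - 108*log(2) + 54) - (3/2) = -108*log(3) - 108*log(2) + 105/2.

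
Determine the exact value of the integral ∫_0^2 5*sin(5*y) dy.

1 - cos(10)

Let u = 5*y, so du = 5 dy. When y = 0, u = 0; when y = 2, u = 10.
The integral becomes ∫ sin(u) du from 0 to 10, with antiderivative -cos(u).
Back in y: F(y) = -cos(5*y).
Then F(2) - F(0) = (-cos(10)) - (-1) = 1 - cos(10).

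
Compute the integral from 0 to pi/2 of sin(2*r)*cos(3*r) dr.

-2/5

Use the identity sin(2*r)cos(3*r) = [sin(5*r) + sin(-r)]/2.
An antiderivative is F(r) = cos(r)/2 - cos(5*r)/10.
Then F(pi/2) - F(0) = (0) - (2/5) = -2/5.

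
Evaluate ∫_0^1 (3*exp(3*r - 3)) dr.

1 - exp(-3)

Let u = 3*r - 3, so du = 3 dr. When r = 0, u = -3; when r = 1, u = 0.
The integral becomes ∫ exp(u) du from -3 to 0, with antiderivative exp(u).
Back in r: F(r) = exp(3*r - 3).
Then F(1) - F(0) = (1) - (exp(-3)) = 1 - exp(-3).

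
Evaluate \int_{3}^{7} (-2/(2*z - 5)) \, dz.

-log(9)

An antiderivative is F(z) = -log(2*z - 5).
Then F(7) - F(3) = (-log(9)) - (0) = -log(9).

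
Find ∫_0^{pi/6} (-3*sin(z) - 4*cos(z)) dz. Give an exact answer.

-5 + 3*sqrt(3)/2

An antiderivative is F(z) = -4*sin(z) + 3*cos(z).
Then F(pi/6) - F(0) = (-2 + 3*sqrt(3)/2) - (3) = -5 + 3*sqrt(3)/2.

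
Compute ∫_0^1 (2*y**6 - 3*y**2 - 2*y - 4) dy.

By the power rule, an antiderivative is F(y) = 2*y**7/7 - y**3 - y**2 - 4*y.
Then F(1) - F(0) = (-40/7) - (0) = -40/7.

-40/7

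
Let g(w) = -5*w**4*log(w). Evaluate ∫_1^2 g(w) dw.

31/5 - 32*log(2)

Integrate by parts once (u = ln w, dv = -5*w**4 dw).
An antiderivative is F(w) = -w**5*(5*log(w) - 1)/5.
Then F(2) - F(1) = (32/5 - 32*log(2)) - (1/5) = 31/5 - 32*log(2).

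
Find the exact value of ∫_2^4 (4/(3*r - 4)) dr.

An antiderivative is F(r) = 4*log(3*r - 4)/3.
Then F(4) - F(2) = (log(16)) - (4*log(2)/3) = 8*log(2)/3.

8*log(2)/3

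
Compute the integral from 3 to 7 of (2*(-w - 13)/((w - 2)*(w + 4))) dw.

Factor the denominator: w**2 + 2*w - 8 = (w + 4)(w - 2).
Partial fractions: 2*(-w - 13)/((w - 2)*(w + 4)) = 3/(w + 4) - 5/(w - 2).
An antiderivative is F(w) = -5*log(w - 2) + 3*log(w + 4).
Then F(7) - F(3) = (-5*log(5) + 3*log(11)) - (3*log(7)) = -5*log(5) - 3*log(7) + 3*log(11).

-5*log(5) - 3*log(7) + 3*log(11)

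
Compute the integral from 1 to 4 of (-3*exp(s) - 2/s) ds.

-3*exp(4) - log(16) + 3*exp(1)

An antiderivative is F(s) = -3*exp(s) - 2*log(s).
Then F(4) - F(1) = (-3*exp(4) - log(16)) - (-3*exp(1)) = -3*exp(4) - log(16) + 3*exp(1).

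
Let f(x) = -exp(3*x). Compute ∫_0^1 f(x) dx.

An antiderivative is F(x) = -exp(3*x)/3.
Then F(1) - F(0) = (-exp(3)/3) - (-1/3) = 1/3 - exp(3)/3.

1/3 - exp(3)/3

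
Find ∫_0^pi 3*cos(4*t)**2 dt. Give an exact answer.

Use the identity cos^2(4*t) = (1 + cos(8*t))/2.
An antiderivative is F(t) = 3*t/2 + 3*sin(8*t)/16.
Then F(pi) - F(0) = (3*pi/2) - (0) = 3*pi/2.

3*pi/2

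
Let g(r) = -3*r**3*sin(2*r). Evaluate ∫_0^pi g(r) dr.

Integrate by parts 3 times (u = r^3, dv = -3*sin(2*r) dr).
An antiderivative is F(r) = 3*r**3*cos(2*r)/2 - 9*r**2*sin(2*r)/4 - 9*r*cos(2*r)/4 + 9*sin(2*r)/8.
Then F(pi) - F(0) = (3*pi*(-3 + 2*pi**2)/4) - (0) = 3*pi*(-3 + 2*pi**2)/4.

3*pi*(-3 + 2*pi**2)/4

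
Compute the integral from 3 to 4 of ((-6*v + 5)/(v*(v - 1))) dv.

-9*log(2) + 4*log(3)

Factor the denominator: v**2 - v = v(v - 1).
Partial fractions: (-6*v + 5)/(v*(v - 1)) = -5/v - 1/(v - 1).
An antiderivative is F(v) = -5*log(v) - log(v - 1).
Then F(4) - F(3) = (-10*log(2) - log(3)) - (-5*log(3) - log(2)) = -9*log(2) + 4*log(3).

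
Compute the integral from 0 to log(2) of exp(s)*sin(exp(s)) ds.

-cos(2) + cos(1)

Let u = exp(s), so du = exp(s) ds. When s = 0, u = 1; when s = log(2), u = 2.
The integral becomes ∫ sin(u) du from 1 to 2, with antiderivative -cos(u).
Back in s: F(s) = -cos(exp(s)).
Then F(log(2)) - F(0) = (-cos(2)) - (-cos(1)) = -cos(2) + cos(1).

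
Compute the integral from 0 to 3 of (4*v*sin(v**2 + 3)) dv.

2*cos(3) - 2*cos(12)

Let u = v**2 + 3, so du = 2*v dv. When v = 0, u = 3; when v = 3, u = 12.
The integral becomes 2·∫ sin(u) du from 3 to 12, with antiderivative -2*cos(u).
Back in v: F(v) = -2*cos(v**2 + 3).
Then F(3) - F(0) = (-2*cos(12)) - (-2*cos(3)) = 2*cos(3) - 2*cos(12).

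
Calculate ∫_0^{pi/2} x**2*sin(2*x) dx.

Integrate by parts twice (u = x^2, dv = sin(2*x) dx).
An antiderivative is F(x) = -x**2*cos(2*x)/2 + x*sin(2*x)/2 + cos(2*x)/4.
Then F(pi/2) - F(0) = (-1/4 + pi**2/8) - (1/4) = -1/2 + pi**2/8.

-1/2 + pi**2/8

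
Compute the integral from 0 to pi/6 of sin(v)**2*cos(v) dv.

Let u = sin(v), so du = cos(v) dv. When v = 0, u = 0; when v = pi/6, u = 1/2.
The integral becomes ∫ u**2 du from 0 to 1/2, with antiderivative u**3/3.
Back in v: F(v) = sin(v)**3/3.
Then F(pi/6) - F(0) = (1/24) - (0) = 1/24.

1/24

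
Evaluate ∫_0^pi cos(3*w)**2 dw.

pi/2

Use the identity cos^2(3*w) = (1 + cos(6*w))/2.
An antiderivative is F(w) = w/2 + sin(6*w)/12.
Then F(pi) - F(0) = (pi/2) - (0) = pi/2.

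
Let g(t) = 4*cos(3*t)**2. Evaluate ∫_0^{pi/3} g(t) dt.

2*pi/3

Use the identity cos^2(3*t) = (1 + cos(6*t))/2.
An antiderivative is F(t) = 2*t + sin(6*t)/3.
Then F(pi/3) - F(0) = (2*pi/3) - (0) = 2*pi/3.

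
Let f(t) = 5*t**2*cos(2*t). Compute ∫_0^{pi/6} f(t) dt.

Integrate by parts twice (u = t^2, dv = 5*cos(2*t) dt).
An antiderivative is F(t) = 5*t**2*sin(2*t)/2 + 5*t*cos(2*t)/2 - 5*sin(2*t)/4.
Then F(pi/6) - F(0) = (-5*sqrt(3)/8 + 5*sqrt(3)*pi**2/144 + 5*pi/24) - (0) = -5*sqrt(3)/8 + 5*sqrt(3)*pi**2/144 + 5*pi/24.

-5*sqrt(3)/8 + 5*sqrt(3)*pi**2/144 + 5*pi/24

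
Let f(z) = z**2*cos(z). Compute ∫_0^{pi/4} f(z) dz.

sqrt(2)*(-32 + pi**2 + 8*pi)/32

Integrate by parts twice (u = z^2, dv = cos(z) dz).
An antiderivative is F(z) = z**2*sin(z) + 2*z*cos(z) - 2*sin(z).
Then F(pi/4) - F(0) = (sqrt(2)*(-32 + pi**2 + 8*pi)/32) - (0) = sqrt(2)*(-32 + pi**2 + 8*pi)/32.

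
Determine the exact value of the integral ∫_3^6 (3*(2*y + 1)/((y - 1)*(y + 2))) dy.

log(64)

Factor the denominator: y**2 + y - 2 = (y + 2)(y - 1).
Partial fractions: 3*(2*y + 1)/((y - 1)*(y + 2)) = 3/(y + 2) + 3/(y - 1).
An antiderivative is F(y) = 3*log(y - 1) + 3*log(y + 2).
Then F(6) - F(3) = (3*log(5) + 9*log(2)) - (3*log(2) + 3*log(5)) = log(64).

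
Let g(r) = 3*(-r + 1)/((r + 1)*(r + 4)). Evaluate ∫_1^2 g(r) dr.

Factor the denominator: r**2 + 5*r + 4 = (r + 4)(r + 1).
Partial fractions: 3*(-r + 1)/((r + 1)*(r + 4)) = -5/(r + 4) + 2/(r + 1).
An antiderivative is F(r) = 2*log(r + 1) - 5*log(r + 4).
Then F(2) - F(1) = (-5*log(2) - 3*log(3)) - (-5*log(5) + 2*log(2)) = -7*log(2) - 3*log(3) + 5*log(5).

-7*log(2) - 3*log(3) + 5*log(5)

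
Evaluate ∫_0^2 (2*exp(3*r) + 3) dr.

An antiderivative is F(r) = 2*exp(3*r)/3 + 3*r.
Then F(2) - F(0) = (6 + 2*exp(6)/3) - (2/3) = 16/3 + 2*exp(6)/3.

16/3 + 2*exp(6)/3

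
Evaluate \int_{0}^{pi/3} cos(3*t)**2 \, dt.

pi/6

Use the identity cos^2(3*t) = (1 + cos(6*t))/2.
An antiderivative is F(t) = t/2 + sin(6*t)/12.
Then F(pi/3) - F(0) = (pi/6) - (0) = pi/6.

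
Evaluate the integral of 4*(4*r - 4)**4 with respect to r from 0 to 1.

Let u = 4*r - 4, so du = 4 dr. When r = 0, u = -4; when r = 1, u = 0.
The integral becomes ∫ u**4 du from -4 to 0, with antiderivative u**5/5.
Back in r: F(r) = (4*r - 4)**5/5.
Then F(1) - F(0) = (0) - (-1024/5) = 1024/5.

1024/5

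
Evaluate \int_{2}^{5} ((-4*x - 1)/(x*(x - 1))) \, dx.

-11*log(2) + log(5)

Factor the denominator: x**2 - x = x(x - 1).
Partial fractions: (-4*x - 1)/(x*(x - 1)) = 1/x - 5/(x - 1).
An antiderivative is F(x) = log(x) - 5*log(x - 1).
Then F(5) - F(2) = (-10*log(2) + log(5)) - (log(2)) = -11*log(2) + log(5).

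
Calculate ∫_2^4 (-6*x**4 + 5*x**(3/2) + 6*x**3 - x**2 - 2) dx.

-11836/15 - 8*sqrt(2)

By the power rule, an antiderivative is F(x) = 2*x**(5/2) - 6*x**5/5 + 3*x**4/2 - x**3/3 - 2*x.
Then F(4) - F(2) = (-12152/15) - (-316/15 + 8*sqrt(2)) = -11836/15 - 8*sqrt(2).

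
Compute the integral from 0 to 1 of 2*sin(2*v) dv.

Let u = 2*v, so du = 2 dv. When v = 0, u = 0; when v = 1, u = 2.
The integral becomes ∫ sin(u) du from 0 to 2, with antiderivative -cos(u).
Back in v: F(v) = -cos(2*v).
Then F(1) - F(0) = (-cos(2)) - (-1) = 1 - cos(2).

1 - cos(2)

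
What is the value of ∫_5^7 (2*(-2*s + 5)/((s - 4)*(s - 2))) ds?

-log(45)

Factor the denominator: s**2 - 6*s + 8 = (s - 2)(s - 4).
Partial fractions: 2*(-2*s + 5)/((s - 4)*(s - 2)) = -1/(s - 2) - 3/(s - 4).
An antiderivative is F(s) = -3*log(s - 4) - log(s - 2).
Then F(7) - F(5) = (-3*log(3) - log(5)) - (-log(3)) = -log(45).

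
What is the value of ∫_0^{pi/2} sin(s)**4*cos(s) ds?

Let u = sin(s), so du = cos(s) ds. When s = 0, u = 0; when s = pi/2, u = 1.
The integral becomes ∫ u**4 du from 0 to 1, with antiderivative u**5/5.
Back in s: F(s) = sin(s)**5/5.
Then F(pi/2) - F(0) = (1/5) - (0) = 1/5.

1/5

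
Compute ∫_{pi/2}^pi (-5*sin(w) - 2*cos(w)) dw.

An antiderivative is F(w) = -2*sin(w) + 5*cos(w).
Then F(pi) - F(pi/2) = (-5) - (-2) = -3.

-3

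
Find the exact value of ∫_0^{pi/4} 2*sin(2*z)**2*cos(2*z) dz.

Let u = sin(2*z), so du = 2*cos(2*z) dz. When z = 0, u = 0; when z = pi/4, u = 1.
The integral becomes ∫ u**2 du from 0 to 1, with antiderivative u**3/3.
Back in z: F(z) = sin(2*z)**3/3.
Then F(pi/4) - F(0) = (1/3) - (0) = 1/3.

1/3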